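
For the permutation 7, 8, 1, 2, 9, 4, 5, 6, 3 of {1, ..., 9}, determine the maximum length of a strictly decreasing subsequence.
3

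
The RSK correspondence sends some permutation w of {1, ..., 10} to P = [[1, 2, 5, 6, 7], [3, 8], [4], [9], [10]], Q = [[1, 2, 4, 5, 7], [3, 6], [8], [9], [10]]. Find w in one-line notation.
1 4 3 5 10 6 9 8 7 2

Reverse the RSK construction: for i from n down to 1, find the cell of Q containing i, remove the entry at that cell from P, and reverse-bump it up through P; the value ejected from row 1 is w(i).

Step i=10: Q has 10 at row 5, column 1; remove 10 from row 5 of P and reverse-bump: 10 enters row 4 and ejects 9; 9 enters row 3 and ejects 4; 4 enters row 2 and ejects 3; 3 enters row 1 and ejects 2. So w(10) = 2. P is now [[1, 3, 5, 6, 7], [4, 8], [9], [10]].
Step i=9: Q has 9 at row 4, column 1; remove 10 from row 4 of P and reverse-bump: 10 enters row 3 and ejects 9; 9 enters row 2 and ejects 8; 8 enters row 1 and ejects 7. So w(9) = 7. P is now [[1, 3, 5, 6, 8], [4, 9], [10]].
Step i=8: Q has 8 at row 3, column 1; remove 10 from row 3 of P and reverse-bump: 10 enters row 2 and ejects 9; 9 enters row 1 and ejects 8. So w(8) = 8. P is now [[1, 3, 5, 6, 9], [4, 10]].
Step i=7: Q has 7 at row 1, column 5; remove that cell from P, ejecting 9. So w(7) = 9. P is now [[1, 3, 5, 6], [4, 10]].
Step i=6: Q has 6 at row 2, column 2; remove 10 from row 2 of P and reverse-bump: 10 enters row 1 and ejects 6. So w(6) = 6. P is now [[1, 3, 5, 10], [4]].
Step i=5: Q has 5 at row 1, column 4; remove that cell from P, ejecting 10. So w(5) = 10. P is now [[1, 3, 5], [4]].
Step i=4: Q has 4 at row 1, column 3; remove that cell from P, ejecting 5. So w(4) = 5. P is now [[1, 3], [4]].
Step i=3: Q has 3 at row 2, column 1; remove 4 from row 2 of P and reverse-bump: 4 enters row 1 and ejects 3. So w(3) = 3. P is now [[1, 4]].
Step i=2: Q has 2 at row 1, column 2; remove that cell from P, ejecting 4. So w(2) = 4. P is now [[1]].
Step i=1: Q has 1 at row 1, column 1; remove that cell from P, ejecting 1. So w(1) = 1. P is now [].

So w = 1 4 3 5 10 6 9 8 7 2.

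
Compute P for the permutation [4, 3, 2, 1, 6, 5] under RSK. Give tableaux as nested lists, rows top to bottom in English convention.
Insert 4: appended to row 1. P = [[4]].
Insert 3: 3 bumps 4 from row 1; 4 starts row 2. P = [[3], [4]].
Insert 2: 2 bumps 3 from row 1; 3 bumps 4 from row 2; 4 starts row 3. P = [[2], [3], [4]].
Insert 1: 1 bumps 2 from row 1; 2 bumps 3 from row 2; 3 bumps 4 from row 3; 4 starts row 4. P = [[1], [2], [3], [4]].
Insert 6: appended to row 1. P = [[1, 6], [2], [3], [4]].
Insert 5: 5 bumps 6 from row 1; 6 appends to row 2. P = [[1, 5], [2, 6], [3], [4]].

So P = [[1, 5], [2, 6], [3], [4]].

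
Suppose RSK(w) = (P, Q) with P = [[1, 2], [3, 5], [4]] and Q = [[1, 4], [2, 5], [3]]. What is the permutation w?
Reverse RSK: for i = n, n-1, ..., 1, locate i in Q, remove the corresponding corner cell from P, and reverse-bump its entry up through P; the value ejected from row 1 is w(i).

So w = 4 3 1 5 2.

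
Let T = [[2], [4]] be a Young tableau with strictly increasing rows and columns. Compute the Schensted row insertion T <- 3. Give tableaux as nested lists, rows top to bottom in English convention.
[[2, 3], [4]]

3 is larger than every entry of row 1, so it is appended to row 1. The new tableau is [[2, 3], [4]].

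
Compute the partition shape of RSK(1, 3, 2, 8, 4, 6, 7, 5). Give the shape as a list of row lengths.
Row-insert each entry into an empty tableau.

After inserting 1: P = [[1]].
After inserting 3: P = [[1, 3]].
After inserting 2: P = [[1, 2], [3]].
After inserting 8: P = [[1, 2, 8], [3]].
After inserting 4: P = [[1, 2, 4], [3, 8]].
After inserting 6: P = [[1, 2, 4, 6], [3, 8]].
After inserting 7: P = [[1, 2, 4, 6, 7], [3, 8]].
After inserting 5: P = [[1, 2, 4, 5, 7], [3, 6], [8]].

The final insertion tableau P = [[1, 2, 4, 5, 7], [3, 6], [8]] has shape [5, 2, 1].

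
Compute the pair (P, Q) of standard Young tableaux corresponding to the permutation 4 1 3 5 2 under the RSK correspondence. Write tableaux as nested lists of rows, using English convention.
Insert each entry of the permutation into P by Schensted row insertion, recording in Q the position of each new cell.

Insert 4: appended to row 1. P = [[4]].
Insert 1: 1 bumps 4 from row 1; 4 starts row 2. P = [[1], [4]].
Insert 3: appended to row 1. P = [[1, 3], [4]].
Insert 5: appended to row 1. P = [[1, 3, 5], [4]].
Insert 2: 2 bumps 3 from row 1; 3 bumps 4 from row 2; 4 starts row 3. P = [[1, 2, 5], [3], [4]].

So P = [[1, 2, 5], [3], [4]], Q = [[1, 3, 4], [2], [5]].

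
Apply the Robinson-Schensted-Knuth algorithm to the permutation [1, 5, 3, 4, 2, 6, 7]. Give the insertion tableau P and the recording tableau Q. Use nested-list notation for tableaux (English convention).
P = [[1, 2, 4, 6, 7], [3], [5]], Q = [[1, 2, 4, 6, 7], [3], [5]]

Insert each entry of the permutation into P by Schensted row insertion, recording in Q the position of each new cell.

Insert 1: appended to row 1. P = [[1]], Q = [[1]].
Insert 5: appended to row 1. P = [[1, 5]], Q = [[1, 2]].
Insert 3: 3 bumps 5 from row 1; 5 starts row 2. P = [[1, 3], [5]], Q = [[1, 2], [3]].
Insert 4: appended to row 1. P = [[1, 3, 4], [5]], Q = [[1, 2, 4], [3]].
Insert 2: 2 bumps 3 from row 1; 3 bumps 5 from row 2; 5 starts row 3. P = [[1, 2, 4], [3], [5]], Q = [[1, 2, 4], [3], [5]].
Insert 6: appended to row 1. P = [[1, 2, 4, 6], [3], [5]], Q = [[1, 2, 4, 6], [3], [5]].
Insert 7: appended to row 1. P = [[1, 2, 4, 6, 7], [3], [5]], Q = [[1, 2, 4, 6, 7], [3], [5]].

So P = [[1, 2, 4, 6, 7], [3], [5]], Q = [[1, 2, 4, 6, 7], [3], [5]].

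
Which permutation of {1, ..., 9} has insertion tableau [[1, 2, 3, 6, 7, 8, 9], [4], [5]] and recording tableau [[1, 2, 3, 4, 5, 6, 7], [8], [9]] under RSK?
Reverse the RSK construction: for i from n down to 1, find the cell of Q containing i, remove the entry at that cell from P, and reverse-bump it up through P; the value ejected from row 1 is w(i).

Step i=9: Q has 9 at row 3, column 1; remove 5 from row 3 of P and reverse-bump: 5 enters row 2 and ejects 4; 4 enters row 1 and ejects 3. So w(9) = 3. P is now [[1, 2, 4, 6, 7, 8, 9], [5]].
Step i=8: Q has 8 at row 2, column 1; remove 5 from row 2 of P and reverse-bump: 5 enters row 1 and ejects 4. So w(8) = 4. P is now [[1, 2, 5, 6, 7, 8, 9]].
Step i=7: Q has 7 at row 1, column 7; remove that cell from P, ejecting 9. So w(7) = 9. P is now [[1, 2, 5, 6, 7, 8]].
Step i=6: Q has 6 at row 1, column 6; remove that cell from P, ejecting 8. So w(6) = 8. P is now [[1, 2, 5, 6, 7]].
Step i=5: Q has 5 at row 1, column 5; remove that cell from P, ejecting 7. So w(5) = 7. P is now [[1, 2, 5, 6]].
Step i=4: Q has 4 at row 1, column 4; remove that cell from P, ejecting 6. So w(4) = 6. P is now [[1, 2, 5]].
Step i=3: Q has 3 at row 1, column 3; remove that cell from P, ejecting 5. So w(3) = 5. P is now [[1, 2]].
Step i=2: Q has 2 at row 1, column 2; remove that cell from P, ejecting 2. So w(2) = 2. P is now [[1]].
Step i=1: Q has 1 at row 1, column 1; remove that cell from P, ejecting 1. So w(1) = 1. P is now [].

So w = 1 2 5 6 7 8 9 4 3.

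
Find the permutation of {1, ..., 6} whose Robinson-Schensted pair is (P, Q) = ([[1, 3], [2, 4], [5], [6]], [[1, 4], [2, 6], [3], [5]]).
6 5 2 4 1 3

Reverse the RSK construction: for i from n down to 1, find the cell of Q containing i, remove the entry at that cell from P, and reverse-bump it up through P; the value ejected from row 1 is w(i).

Step i=6: Q has 6 at row 2, column 2; remove 4 from row 2 of P and reverse-bump: 4 enters row 1 and ejects 3. So w(6) = 3. P is now [[1, 4], [2], [5], [6]].
Step i=5: Q has 5 at row 4, column 1; remove 6 from row 4 of P and reverse-bump: 6 enters row 3 and ejects 5; 5 enters row 2 and ejects 2; 2 enters row 1 and ejects 1. So w(5) = 1. P is now [[2, 4], [5], [6]].
Step i=4: Q has 4 at row 1, column 2; remove that cell from P, ejecting 4. So w(4) = 4. P is now [[2], [5], [6]].
Step i=3: Q has 3 at row 3, column 1; remove 6 from row 3 of P and reverse-bump: 6 enters row 2 and ejects 5; 5 enters row 1 and ejects 2. So w(3) = 2. P is now [[5], [6]].
Step i=2: Q has 2 at row 2, column 1; remove 6 from row 2 of P and reverse-bump: 6 enters row 1 and ejects 5. So w(2) = 5. P is now [[6]].
Step i=1: Q has 1 at row 1, column 1; remove that cell from P, ejecting 6. So w(1) = 6. P is now [].

So w = 6 5 2 4 1 3.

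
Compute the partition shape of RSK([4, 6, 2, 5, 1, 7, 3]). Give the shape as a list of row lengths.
[3, 2, 2]

Row-insert each entry into an empty tableau.

After inserting 4: P = [[4]].
After inserting 6: P = [[4, 6]].
After inserting 2: P = [[2, 6], [4]].
After inserting 5: P = [[2, 5], [4, 6]].
After inserting 1: P = [[1, 5], [2, 6], [4]].
After inserting 7: P = [[1, 5, 7], [2, 6], [4]].
After inserting 3: P = [[1, 3, 7], [2, 5], [4, 6]].

The final insertion tableau P = [[1, 3, 7], [2, 5], [4, 6]] has shape [3, 2, 2].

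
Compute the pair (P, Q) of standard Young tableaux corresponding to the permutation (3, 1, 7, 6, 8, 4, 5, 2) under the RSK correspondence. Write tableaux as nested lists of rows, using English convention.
P = [[1, 2, 5], [3, 4, 8], [6], [7]], Q = [[1, 3, 5], [2, 4, 7], [6], [8]]

Insert each entry of the permutation into P by Schensted row insertion, recording in Q the position of each new cell.

Insert 3: appended to row 1. P = [[3]].
Insert 1: 1 bumps 3 from row 1; 3 starts row 2. P = [[1], [3]].
Insert 7: appended to row 1. P = [[1, 7], [3]].
Insert 6: 6 bumps 7 from row 1; 7 appends to row 2. P = [[1, 6], [3, 7]].
Insert 8: appended to row 1. P = [[1, 6, 8], [3, 7]].
Insert 4: 4 bumps 6 from row 1; 6 bumps 7 from row 2; 7 starts row 3. P = [[1, 4, 8], [3, 6], [7]].
Insert 5: 5 bumps 8 from row 1; 8 appends to row 2. P = [[1, 4, 5], [3, 6, 8], [7]].
Insert 2: 2 bumps 4 from row 1; 4 bumps 6 from row 2; 6 bumps 7 from row 3; 7 starts row 4. P = [[1, 2, 5], [3, 4, 8], [6], [7]].

So P = [[1, 2, 5], [3, 4, 8], [6], [7]], Q = [[1, 3, 5], [2, 4, 7], [6], [8]].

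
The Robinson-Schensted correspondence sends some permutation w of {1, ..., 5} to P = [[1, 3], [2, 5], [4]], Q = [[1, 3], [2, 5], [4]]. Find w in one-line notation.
4 2 5 1 3

Reverse RSK: for i = n, n-1, ..., 1, locate i in Q, remove the corresponding corner cell from P, and reverse-bump its entry up through P; the value ejected from row 1 is w(i).

So w = 4 2 5 1 3.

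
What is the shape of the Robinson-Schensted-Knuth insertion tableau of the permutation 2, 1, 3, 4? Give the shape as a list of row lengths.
Row-insert each entry into an empty tableau.

After inserting 2: P = [[2]].
After inserting 1: P = [[1], [2]].
After inserting 3: P = [[1, 3], [2]].
After inserting 4: P = [[1, 3, 4], [2]].

The final insertion tableau P = [[1, 3, 4], [2]] has shape [3, 1].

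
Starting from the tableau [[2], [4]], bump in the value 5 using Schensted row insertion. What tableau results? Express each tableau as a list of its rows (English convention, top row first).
5 is larger than every entry of row 1, so it is appended to row 1. The new tableau is [[2, 5], [4]].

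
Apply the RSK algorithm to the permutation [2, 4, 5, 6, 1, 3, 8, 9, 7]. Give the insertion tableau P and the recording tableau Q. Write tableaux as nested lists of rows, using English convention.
Insert each entry of the permutation into P by Schensted row insertion, recording in Q the position of each new cell.

Insert 2: appended to row 1. P = [[2]], Q = [[1]].
Insert 4: appended to row 1. P = [[2, 4]], Q = [[1, 2]].
Insert 5: appended to row 1. P = [[2, 4, 5]], Q = [[1, 2, 3]].
Insert 6: appended to row 1. P = [[2, 4, 5, 6]], Q = [[1, 2, 3, 4]].
Insert 1: 1 bumps 2 from row 1; 2 starts row 2. P = [[1, 4, 5, 6], [2]], Q = [[1, 2, 3, 4], [5]].
Insert 3: 3 bumps 4 from row 1; 4 appends to row 2. P = [[1, 3, 5, 6], [2, 4]], Q = [[1, 2, 3, 4], [5, 6]].
Insert 8: appended to row 1. P = [[1, 3, 5, 6, 8], [2, 4]], Q = [[1, 2, 3, 4, 7], [5, 6]].
Insert 9: appended to row 1. P = [[1, 3, 5, 6, 8, 9], [2, 4]], Q = [[1, 2, 3, 4, 7, 8], [5, 6]].
Insert 7: 7 bumps 8 from row 1; 8 appends to row 2. P = [[1, 3, 5, 6, 7, 9], [2, 4, 8]], Q = [[1, 2, 3, 4, 7, 8], [5, 6, 9]].

So P = [[1, 3, 5, 6, 7, 9], [2, 4, 8]], Q = [[1, 2, 3, 4, 7, 8], [5, 6, 9]].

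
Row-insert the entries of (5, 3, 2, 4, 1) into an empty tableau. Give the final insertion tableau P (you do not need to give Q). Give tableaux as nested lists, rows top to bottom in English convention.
P = [[1, 4], [2], [3], [5]]

After inserting 5: P = [[5]].
After inserting 3: P = [[3], [5]].
After inserting 2: P = [[2], [3], [5]].
After inserting 4: P = [[2, 4], [3], [5]].
After inserting 1: P = [[1, 4], [2], [3], [5]].

So P = [[1, 4], [2], [3], [5]].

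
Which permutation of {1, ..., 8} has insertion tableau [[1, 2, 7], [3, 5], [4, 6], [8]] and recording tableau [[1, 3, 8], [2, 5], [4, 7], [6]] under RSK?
8 4 6 3 5 1 2 7

Reverse the RSK construction: for i from n down to 1, find the cell of Q containing i, remove the entry at that cell from P, and reverse-bump it up through P; the value ejected from row 1 is w(i).

Step i=8: Q has 8 at row 1, column 3; remove that cell from P, ejecting 7. So w(8) = 7. P is now [[1, 2], [3, 5], [4, 6], [8]].
Step i=7: Q has 7 at row 3, column 2; remove 6 from row 3 of P and reverse-bump: 6 enters row 2 and ejects 5; 5 enters row 1 and ejects 2. So w(7) = 2. P is now [[1, 5], [3, 6], [4], [8]].
Step i=6: Q has 6 at row 4, column 1; remove 8 from row 4 of P and reverse-bump: 8 enters row 3 and ejects 4; 4 enters row 2 and ejects 3; 3 enters row 1 and ejects 1. So w(6) = 1. P is now [[3, 5], [4, 6], [8]].
Step i=5: Q has 5 at row 2, column 2; remove 6 from row 2 of P and reverse-bump: 6 enters row 1 and ejects 5. So w(5) = 5. P is now [[3, 6], [4], [8]].
Step i=4: Q has 4 at row 3, column 1; remove 8 from row 3 of P and reverse-bump: 8 enters row 2 and ejects 4; 4 enters row 1 and ejects 3. So w(4) = 3. P is now [[4, 6], [8]].
Step i=3: Q has 3 at row 1, column 2; remove that cell from P, ejecting 6. So w(3) = 6. P is now [[4], [8]].
Step i=2: Q has 2 at row 2, column 1; remove 8 from row 2 of P and reverse-bump: 8 enters row 1 and ejects 4. So w(2) = 4. P is now [[8]].
Step i=1: Q has 1 at row 1, column 1; remove that cell from P, ejecting 8. So w(1) = 8. P is now [].

So w = 8 4 6 3 5 1 2 7.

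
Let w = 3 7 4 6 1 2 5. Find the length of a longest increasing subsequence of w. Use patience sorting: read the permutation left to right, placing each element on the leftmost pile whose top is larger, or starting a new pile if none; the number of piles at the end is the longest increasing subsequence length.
3: new pile. tops = [3]
7: new pile. tops = [3, 7]
4: onto pile 2 (replacing 7). tops = [3, 4]
6: new pile. tops = [3, 4, 6]
1: onto pile 1 (replacing 3). tops = [1, 4, 6]
2: onto pile 2 (replacing 4). tops = [1, 2, 6]
5: onto pile 3 (replacing 6). tops = [1, 2, 5]

3 piles, so the longest increasing subsequence has length 3.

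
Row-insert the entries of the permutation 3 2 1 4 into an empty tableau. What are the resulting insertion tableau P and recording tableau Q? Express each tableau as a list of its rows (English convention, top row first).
P = [[1, 4], [2], [3]], Q = [[1, 4], [2], [3]]

Insert each entry of the permutation into P by Schensted row insertion, recording in Q the position of each new cell.

After inserting 3: P = [[3]].
After inserting 2: P = [[2], [3]].
After inserting 1: P = [[1], [2], [3]].
After inserting 4: P = [[1, 4], [2], [3]].

So P = [[1, 4], [2], [3]], Q = [[1, 4], [2], [3]].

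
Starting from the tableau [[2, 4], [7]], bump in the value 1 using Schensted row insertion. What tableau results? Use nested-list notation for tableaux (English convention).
In row 1, 1 replaces 2 (the leftmost entry greater than 1); 2 is bumped to row 2. In row 2, 2 replaces 7 (the leftmost entry greater than 2); 7 is bumped to row 3. 7 starts a new row 3. The new tableau is [[1, 4], [2], [7]].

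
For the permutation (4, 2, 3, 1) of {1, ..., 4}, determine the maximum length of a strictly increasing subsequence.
2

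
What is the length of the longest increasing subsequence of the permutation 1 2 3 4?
4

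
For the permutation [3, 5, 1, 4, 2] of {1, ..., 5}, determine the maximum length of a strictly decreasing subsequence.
3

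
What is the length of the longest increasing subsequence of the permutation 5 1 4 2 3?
3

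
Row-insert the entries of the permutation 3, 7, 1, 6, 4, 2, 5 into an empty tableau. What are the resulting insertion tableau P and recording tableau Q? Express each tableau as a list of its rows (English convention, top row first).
P = [[1, 2, 5], [3, 4], [6], [7]], Q = [[1, 2, 7], [3, 4], [5], [6]]

Insert each entry of the permutation into P by Schensted row insertion, recording in Q the position of each new cell.

Insert 3: appended to row 1. P = [[3]], Q = [[1]].
Insert 7: appended to row 1. P = [[3, 7]], Q = [[1, 2]].
Insert 1: 1 bumps 3 from row 1; 3 starts row 2. P = [[1, 7], [3]], Q = [[1, 2], [3]].
Insert 6: 6 bumps 7 from row 1; 7 appends to row 2. P = [[1, 6], [3, 7]], Q = [[1, 2], [3, 4]].
Insert 4: 4 bumps 6 from row 1; 6 bumps 7 from row 2; 7 starts row 3. P = [[1, 4], [3, 6], [7]], Q = [[1, 2], [3, 4], [5]].
Insert 2: 2 bumps 4 from row 1; 4 bumps 6 from row 2; 6 bumps 7 from row 3; 7 starts row 4. P = [[1, 2], [3, 4], [6], [7]], Q = [[1, 2], [3, 4], [5], [6]].
Insert 5: appended to row 1. P = [[1, 2, 5], [3, 4], [6], [7]], Q = [[1, 2, 7], [3, 4], [5], [6]].

So P = [[1, 2, 5], [3, 4], [6], [7]], Q = [[1, 2, 7], [3, 4], [5], [6]].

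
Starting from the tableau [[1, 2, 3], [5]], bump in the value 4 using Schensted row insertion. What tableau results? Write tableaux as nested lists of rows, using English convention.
[[1, 2, 3, 4], [5]]

4 is larger than every entry of row 1, so it is appended to row 1. The new tableau is [[1, 2, 3, 4], [5]].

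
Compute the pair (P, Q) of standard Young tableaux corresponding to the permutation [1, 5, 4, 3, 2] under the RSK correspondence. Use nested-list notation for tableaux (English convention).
Insert each entry of the permutation into P by Schensted row insertion, recording in Q the position of each new cell.

Insert 1: appended to row 1. P = [[1]].
Insert 5: appended to row 1. P = [[1, 5]].
Insert 4: 4 bumps 5 from row 1; 5 starts row 2. P = [[1, 4], [5]].
Insert 3: 3 bumps 4 from row 1; 4 bumps 5 from row 2; 5 starts row 3. P = [[1, 3], [4], [5]].
Insert 2: 2 bumps 3 from row 1; 3 bumps 4 from row 2; 4 bumps 5 from row 3; 5 starts row 4. P = [[1, 2], [3], [4], [5]].

So P = [[1, 2], [3], [4], [5]], Q = [[1, 2], [3], [4], [5]].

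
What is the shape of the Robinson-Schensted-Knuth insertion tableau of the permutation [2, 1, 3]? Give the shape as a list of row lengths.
Row-insert each entry into an empty tableau.

After inserting 2: P = [[2]].
After inserting 1: P = [[1], [2]].
After inserting 3: P = [[1, 3], [2]].

The final insertion tableau P = [[1, 3], [2]] has shape [2, 1].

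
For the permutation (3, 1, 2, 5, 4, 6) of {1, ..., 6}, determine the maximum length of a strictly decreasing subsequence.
2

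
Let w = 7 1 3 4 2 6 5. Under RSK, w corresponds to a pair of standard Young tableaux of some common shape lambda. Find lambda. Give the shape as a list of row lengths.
RSK row insertion gives P = [[1, 2, 4, 5], [3, 6], [7]], which has shape [4, 2, 1].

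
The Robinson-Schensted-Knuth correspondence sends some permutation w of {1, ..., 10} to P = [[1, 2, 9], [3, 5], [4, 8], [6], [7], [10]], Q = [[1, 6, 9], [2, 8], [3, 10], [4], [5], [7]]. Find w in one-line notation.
Reverse the RSK construction: for i from n down to 1, find the cell of Q containing i, remove the entry at that cell from P, and reverse-bump it up through P; the value ejected from row 1 is w(i).

Step i=10: Q has 10 at row 3, column 2; remove 8 from row 3 of P and reverse-bump: 8 enters row 2 and ejects 5; 5 enters row 1 and ejects 2. So w(10) = 2. P is now [[1, 5, 9], [3, 8], [4], [6], [7], [10]].
Step i=9: Q has 9 at row 1, column 3; remove that cell from P, ejecting 9. So w(9) = 9. P is now [[1, 5], [3, 8], [4], [6], [7], [10]].
Step i=8: Q has 8 at row 2, column 2; remove 8 from row 2 of P and reverse-bump: 8 enters row 1 and ejects 5. So w(8) = 5. P is now [[1, 8], [3], [4], [6], [7], [10]].
Step i=7: Q has 7 at row 6, column 1; remove 10 from row 6 of P and reverse-bump: 10 enters row 5 and ejects 7; 7 enters row 4 and ejects 6; 6 enters row 3 and ejects 4; 4 enters row 2 and ejects 3; 3 enters row 1 and ejects 1. So w(7) = 1. P is now [[3, 8], [4], [6], [7], [10]].
Step i=6: Q has 6 at row 1, column 2; remove that cell from P, ejecting 8. So w(6) = 8. P is now [[3], [4], [6], [7], [10]].
Step i=5: Q has 5 at row 5, column 1; remove 10 from row 5 of P and reverse-bump: 10 enters row 4 and ejects 7; 7 enters row 3 and ejects 6; 6 enters row 2 and ejects 4; 4 enters row 1 and ejects 3. So w(5) = 3. P is now [[4], [6], [7], [10]].
Step i=4: Q has 4 at row 4, column 1; remove 10 from row 4 of P and reverse-bump: 10 enters row 3 and ejects 7; 7 enters row 2 and ejects 6; 6 enters row 1 and ejects 4. So w(4) = 4. P is now [[6], [7], [10]].
Step i=3: Q has 3 at row 3, column 1; remove 10 from row 3 of P and reverse-bump: 10 enters row 2 and ejects 7; 7 enters row 1 and ejects 6. So w(3) = 6. P is now [[7], [10]].
Step i=2: Q has 2 at row 2, column 1; remove 10 from row 2 of P and reverse-bump: 10 enters row 1 and ejects 7. So w(2) = 7. P is now [[10]].
Step i=1: Q has 1 at row 1, column 1; remove that cell from P, ejecting 10. So w(1) = 10. P is now [].

So w = 10 7 6 4 3 8 1 5 9 2.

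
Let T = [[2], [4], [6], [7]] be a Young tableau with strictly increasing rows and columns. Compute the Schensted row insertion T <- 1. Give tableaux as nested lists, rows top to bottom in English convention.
[[1], [2], [4], [6], [7]]

In row 1, 1 replaces 2 (the leftmost entry greater than 1); 2 is bumped to row 2. In row 2, 2 replaces 4 (the leftmost entry greater than 2); 4 is bumped to row 3. In row 3, 4 replaces 6 (the leftmost entry greater than 4); 6 is bumped to row 4. In row 4, 6 replaces 7 (the leftmost entry greater than 6); 7 is bumped to row 5. 7 starts a new row 5. The new tableau is [[1], [2], [4], [6], [7]].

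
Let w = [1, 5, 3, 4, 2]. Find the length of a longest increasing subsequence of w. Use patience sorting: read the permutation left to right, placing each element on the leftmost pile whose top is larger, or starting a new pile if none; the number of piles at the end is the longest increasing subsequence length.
1: new pile. tops = [1]
5: new pile. tops = [1, 5]
3: onto pile 2 (replacing 5). tops = [1, 3]
4: new pile. tops = [1, 3, 4]
2: onto pile 2 (replacing 3). tops = [1, 2, 4]

3 piles, so the longest increasing subsequence has length 3.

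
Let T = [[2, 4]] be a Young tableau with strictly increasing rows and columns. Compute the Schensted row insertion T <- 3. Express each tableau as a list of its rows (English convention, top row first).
[[2, 3], [4]]

In row 1, 3 replaces 4 (the leftmost entry greater than 3); 4 is bumped to row 2. 4 starts a new row 2. The new tableau is [[2, 3], [4]].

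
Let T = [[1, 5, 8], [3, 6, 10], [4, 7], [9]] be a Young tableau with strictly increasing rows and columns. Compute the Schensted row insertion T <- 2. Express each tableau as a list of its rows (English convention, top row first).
In row 1, 2 replaces 5 (the leftmost entry greater than 2); 5 is bumped to row 2. In row 2, 5 replaces 6 (the leftmost entry greater than 5); 6 is bumped to row 3. In row 3, 6 replaces 7 (the leftmost entry greater than 6); 7 is bumped to row 4. In row 4, 7 replaces 9 (the leftmost entry greater than 7); 9 is bumped to row 5. 9 starts a new row 5. The new tableau is [[1, 2, 8], [3, 5, 10], [4, 6], [7], [9]].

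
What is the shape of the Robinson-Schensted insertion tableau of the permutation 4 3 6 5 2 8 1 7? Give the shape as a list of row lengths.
[3, 3, 1, 1]

Row-insert each entry into an empty tableau.

After inserting 4: P = [[4]].
After inserting 3: P = [[3], [4]].
After inserting 6: P = [[3, 6], [4]].
After inserting 5: P = [[3, 5], [4, 6]].
After inserting 2: P = [[2, 5], [3, 6], [4]].
After inserting 8: P = [[2, 5, 8], [3, 6], [4]].
After inserting 1: P = [[1, 5, 8], [2, 6], [3], [4]].
After inserting 7: P = [[1, 5, 7], [2, 6, 8], [3], [4]].

The final insertion tableau P = [[1, 5, 7], [2, 6, 8], [3], [4]] has shape [3, 3, 1, 1].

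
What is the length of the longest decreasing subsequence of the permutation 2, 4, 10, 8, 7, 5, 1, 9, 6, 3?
5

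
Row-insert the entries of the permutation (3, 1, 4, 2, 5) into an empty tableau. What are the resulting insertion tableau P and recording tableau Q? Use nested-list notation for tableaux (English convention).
P = [[1, 2, 5], [3, 4]], Q = [[1, 3, 5], [2, 4]]

Insert each entry of the permutation into P by Schensted row insertion, recording in Q the position of each new cell.

Insert 3: appended to row 1. P = [[3]].
Insert 1: 1 bumps 3 from row 1; 3 starts row 2. P = [[1], [3]].
Insert 4: appended to row 1. P = [[1, 4], [3]].
Insert 2: 2 bumps 4 from row 1; 4 appends to row 2. P = [[1, 2], [3, 4]].
Insert 5: appended to row 1. P = [[1, 2, 5], [3, 4]].

So P = [[1, 2, 5], [3, 4]], Q = [[1, 3, 5], [2, 4]].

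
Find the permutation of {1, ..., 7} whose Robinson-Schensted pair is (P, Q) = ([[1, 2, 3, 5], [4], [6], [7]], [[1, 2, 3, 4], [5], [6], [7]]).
Reverse the RSK construction: for i from n down to 1, find the cell of Q containing i, remove the entry at that cell from P, and reverse-bump it up through P; the value ejected from row 1 is w(i).

Step i=7: Q has 7 at row 4, column 1; remove 7 from row 4 of P and reverse-bump: 7 enters row 3 and ejects 6; 6 enters row 2 and ejects 4; 4 enters row 1 and ejects 3. So w(7) = 3. P is now [[1, 2, 4, 5], [6], [7]].
Step i=6: Q has 6 at row 3, column 1; remove 7 from row 3 of P and reverse-bump: 7 enters row 2 and ejects 6; 6 enters row 1 and ejects 5. So w(6) = 5. P is now [[1, 2, 4, 6], [7]].
Step i=5: Q has 5 at row 2, column 1; remove 7 from row 2 of P and reverse-bump: 7 enters row 1 and ejects 6. So w(5) = 6. P is now [[1, 2, 4, 7]].
Step i=4: Q has 4 at row 1, column 4; remove that cell from P, ejecting 7. So w(4) = 7. P is now [[1, 2, 4]].
Step i=3: Q has 3 at row 1, column 3; remove that cell from P, ejecting 4. So w(3) = 4. P is now [[1, 2]].
Step i=2: Q has 2 at row 1, column 2; remove that cell from P, ejecting 2. So w(2) = 2. P is now [[1]].
Step i=1: Q has 1 at row 1, column 1; remove that cell from P, ejecting 1. So w(1) = 1. P is now [].

So w = 1 2 4 7 6 5 3.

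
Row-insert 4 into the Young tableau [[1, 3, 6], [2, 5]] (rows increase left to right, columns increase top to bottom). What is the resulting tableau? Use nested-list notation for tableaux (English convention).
[[1, 3, 4], [2, 5, 6]]

In row 1, 4 replaces 6 (the leftmost entry greater than 4); 6 is bumped to row 2. 6 is appended to row 2. The new tableau is [[1, 3, 4], [2, 5, 6]].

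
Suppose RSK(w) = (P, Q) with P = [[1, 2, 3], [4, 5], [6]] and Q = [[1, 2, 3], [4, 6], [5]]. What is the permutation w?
Reverse the RSK construction: for i from n down to 1, find the cell of Q containing i, remove the entry at that cell from P, and reverse-bump it up through P; the value ejected from row 1 is w(i).

Step i=6: Q has 6 at row 2, column 2; remove 5 from row 2 of P and reverse-bump: 5 enters row 1 and ejects 3. So w(6) = 3. P is now [[1, 2, 5], [4], [6]].
Step i=5: Q has 5 at row 3, column 1; remove 6 from row 3 of P and reverse-bump: 6 enters row 2 and ejects 4; 4 enters row 1 and ejects 2. So w(5) = 2. P is now [[1, 4, 5], [6]].
Step i=4: Q has 4 at row 2, column 1; remove 6 from row 2 of P and reverse-bump: 6 enters row 1 and ejects 5. So w(4) = 5. P is now [[1, 4, 6]].
Step i=3: Q has 3 at row 1, column 3; remove that cell from P, ejecting 6. So w(3) = 6. P is now [[1, 4]].
Step i=2: Q has 2 at row 1, column 2; remove that cell from P, ejecting 4. So w(2) = 4. P is now [[1]].
Step i=1: Q has 1 at row 1, column 1; remove that cell from P, ejecting 1. So w(1) = 1. P is now [].

So w = 1 4 6 5 2 3.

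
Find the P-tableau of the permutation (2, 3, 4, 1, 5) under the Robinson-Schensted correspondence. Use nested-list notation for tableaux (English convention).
Insert 2: appended to row 1. P = [[2]].
Insert 3: appended to row 1. P = [[2, 3]].
Insert 4: appended to row 1. P = [[2, 3, 4]].
Insert 1: 1 bumps 2 from row 1; 2 starts row 2. P = [[1, 3, 4], [2]].
Insert 5: appended to row 1. P = [[1, 3, 4, 5], [2]].

So P = [[1, 3, 4, 5], [2]].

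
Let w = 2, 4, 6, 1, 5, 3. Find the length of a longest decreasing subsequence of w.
3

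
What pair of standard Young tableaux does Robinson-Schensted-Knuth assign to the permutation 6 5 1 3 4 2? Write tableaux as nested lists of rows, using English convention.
Insert each entry of the permutation into P by Schensted row insertion, recording in Q the position of each new cell.

After inserting 6: P = [[6]].
After inserting 5: P = [[5], [6]].
After inserting 1: P = [[1], [5], [6]].
After inserting 3: P = [[1, 3], [5], [6]].
After inserting 4: P = [[1, 3, 4], [5], [6]].
After inserting 2: P = [[1, 2, 4], [3], [5], [6]].

So P = [[1, 2, 4], [3], [5], [6]], Q = [[1, 4, 5], [2], [3], [6]].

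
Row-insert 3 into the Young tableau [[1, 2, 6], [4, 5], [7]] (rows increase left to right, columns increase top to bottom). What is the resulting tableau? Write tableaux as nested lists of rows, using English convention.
[[1, 2, 3], [4, 5, 6], [7]]

In row 1, 3 replaces 6 (the leftmost entry greater than 3); 6 is bumped to row 2. 6 is appended to row 2. The new tableau is [[1, 2, 3], [4, 5, 6], [7]].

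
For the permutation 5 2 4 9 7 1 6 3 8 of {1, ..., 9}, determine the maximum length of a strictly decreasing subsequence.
4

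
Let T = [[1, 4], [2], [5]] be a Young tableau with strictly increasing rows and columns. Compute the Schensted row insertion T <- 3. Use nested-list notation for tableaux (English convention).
[[1, 3], [2, 4], [5]]

In row 1, 3 replaces 4 (the leftmost entry greater than 3); 4 is bumped to row 2. 4 is appended to row 2. The new tableau is [[1, 3], [2, 4], [5]].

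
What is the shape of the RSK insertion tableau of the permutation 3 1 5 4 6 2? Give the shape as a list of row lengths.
[3, 2, 1]

Row-insert each entry into an empty tableau.

After inserting 3: P = [[3]].
After inserting 1: P = [[1], [3]].
After inserting 5: P = [[1, 5], [3]].
After inserting 4: P = [[1, 4], [3, 5]].
After inserting 6: P = [[1, 4, 6], [3, 5]].
After inserting 2: P = [[1, 2, 6], [3, 4], [5]].

The final insertion tableau P = [[1, 2, 6], [3, 4], [5]] has shape [3, 2, 1].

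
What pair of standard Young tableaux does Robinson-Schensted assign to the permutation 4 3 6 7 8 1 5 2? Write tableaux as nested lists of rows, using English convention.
P = [[1, 2, 7, 8], [3, 5], [4, 6]], Q = [[1, 3, 4, 5], [2, 7], [6, 8]]

Insert each entry of the permutation into P by Schensted row insertion, recording in Q the position of each new cell.

After inserting 4: P = [[4]].
After inserting 3: P = [[3], [4]].
After inserting 6: P = [[3, 6], [4]].
After inserting 7: P = [[3, 6, 7], [4]].
After inserting 8: P = [[3, 6, 7, 8], [4]].
After inserting 1: P = [[1, 6, 7, 8], [3], [4]].
After inserting 5: P = [[1, 5, 7, 8], [3, 6], [4]].
After inserting 2: P = [[1, 2, 7, 8], [3, 5], [4, 6]].

So P = [[1, 2, 7, 8], [3, 5], [4, 6]], Q = [[1, 3, 4, 5], [2, 7], [6, 8]].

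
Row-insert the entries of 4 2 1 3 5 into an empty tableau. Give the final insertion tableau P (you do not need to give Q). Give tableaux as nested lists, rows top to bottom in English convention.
Insert 4: appended to row 1. P = [[4]].
Insert 2: 2 bumps 4 from row 1; 4 starts row 2. P = [[2], [4]].
Insert 1: 1 bumps 2 from row 1; 2 bumps 4 from row 2; 4 starts row 3. P = [[1], [2], [4]].
Insert 3: appended to row 1. P = [[1, 3], [2], [4]].
Insert 5: appended to row 1. P = [[1, 3, 5], [2], [4]].

So P = [[1, 3, 5], [2], [4]].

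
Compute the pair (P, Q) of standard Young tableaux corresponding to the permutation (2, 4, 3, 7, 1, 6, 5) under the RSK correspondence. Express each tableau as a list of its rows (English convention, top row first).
Insert each entry of the permutation into P by Schensted row insertion, recording in Q the position of each new cell.

Insert 2: appended to row 1. P = [[2]].
Insert 4: appended to row 1. P = [[2, 4]].
Insert 3: 3 bumps 4 from row 1; 4 starts row 2. P = [[2, 3], [4]].
Insert 7: appended to row 1. P = [[2, 3, 7], [4]].
Insert 1: 1 bumps 2 from row 1; 2 bumps 4 from row 2; 4 starts row 3. P = [[1, 3, 7], [2], [4]].
Insert 6: 6 bumps 7 from row 1; 7 appends to row 2. P = [[1, 3, 6], [2, 7], [4]].
Insert 5: 5 bumps 6 from row 1; 6 bumps 7 from row 2; 7 appends to row 3. P = [[1, 3, 5], [2, 6], [4, 7]].

So P = [[1, 3, 5], [2, 6], [4, 7]], Q = [[1, 2, 4], [3, 6], [5, 7]].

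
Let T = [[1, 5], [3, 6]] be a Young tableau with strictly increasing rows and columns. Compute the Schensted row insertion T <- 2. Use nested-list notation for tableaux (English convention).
[[1, 2], [3, 5], [6]]

In row 1, 2 replaces 5 (the leftmost entry greater than 2); 5 is bumped to row 2. In row 2, 5 replaces 6 (the leftmost entry greater than 5); 6 is bumped to row 3. 6 starts a new row 3. The new tableau is [[1, 2], [3, 5], [6]].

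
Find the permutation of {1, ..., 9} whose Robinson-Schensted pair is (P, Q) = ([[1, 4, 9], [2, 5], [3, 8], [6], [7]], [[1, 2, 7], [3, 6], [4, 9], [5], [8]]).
7 8 6 3 2 5 9 1 4

Reverse the RSK construction: for i from n down to 1, find the cell of Q containing i, remove the entry at that cell from P, and reverse-bump it up through P; the value ejected from row 1 is w(i).

Step i=9: Q has 9 at row 3, column 2; remove 8 from row 3 of P and reverse-bump: 8 enters row 2 and ejects 5; 5 enters row 1 and ejects 4. So w(9) = 4. P is now [[1, 5, 9], [2, 8], [3], [6], [7]].
Step i=8: Q has 8 at row 5, column 1; remove 7 from row 5 of P and reverse-bump: 7 enters row 4 and ejects 6; 6 enters row 3 and ejects 3; 3 enters row 2 and ejects 2; 2 enters row 1 and ejects 1. So w(8) = 1. P is now [[2, 5, 9], [3, 8], [6], [7]].
Step i=7: Q has 7 at row 1, column 3; remove that cell from P, ejecting 9. So w(7) = 9. P is now [[2, 5], [3, 8], [6], [7]].
Step i=6: Q has 6 at row 2, column 2; remove 8 from row 2 of P and reverse-bump: 8 enters row 1 and ejects 5. So w(6) = 5. P is now [[2, 8], [3], [6], [7]].
Step i=5: Q has 5 at row 4, column 1; remove 7 from row 4 of P and reverse-bump: 7 enters row 3 and ejects 6; 6 enters row 2 and ejects 3; 3 enters row 1 and ejects 2. So w(5) = 2. P is now [[3, 8], [6], [7]].
Step i=4: Q has 4 at row 3, column 1; remove 7 from row 3 of P and reverse-bump: 7 enters row 2 and ejects 6; 6 enters row 1 and ejects 3. So w(4) = 3. P is now [[6, 8], [7]].
Step i=3: Q has 3 at row 2, column 1; remove 7 from row 2 of P and reverse-bump: 7 enters row 1 and ejects 6. So w(3) = 6. P is now [[7, 8]].
Step i=2: Q has 2 at row 1, column 2; remove that cell from P, ejecting 8. So w(2) = 8. P is now [[7]].
Step i=1: Q has 1 at row 1, column 1; remove that cell from P, ejecting 7. So w(1) = 7. P is now [].

So w = 7 8 6 3 2 5 9 1 4.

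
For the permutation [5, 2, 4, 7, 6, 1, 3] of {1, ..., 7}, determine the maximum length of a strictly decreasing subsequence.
3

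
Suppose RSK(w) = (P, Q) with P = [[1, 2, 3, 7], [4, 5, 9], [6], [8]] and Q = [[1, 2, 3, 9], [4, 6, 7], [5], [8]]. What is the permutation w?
4 8 9 6 1 2 5 3 7

Reverse the RSK construction: for i from n down to 1, find the cell of Q containing i, remove the entry at that cell from P, and reverse-bump it up through P; the value ejected from row 1 is w(i).

Step i=9: Q has 9 at row 1, column 4; remove that cell from P, ejecting 7. So w(9) = 7. P is now [[1, 2, 3], [4, 5, 9], [6], [8]].
Step i=8: Q has 8 at row 4, column 1; remove 8 from row 4 of P and reverse-bump: 8 enters row 3 and ejects 6; 6 enters row 2 and ejects 5; 5 enters row 1 and ejects 3. So w(8) = 3. P is now [[1, 2, 5], [4, 6, 9], [8]].
Step i=7: Q has 7 at row 2, column 3; remove 9 from row 2 of P and reverse-bump: 9 enters row 1 and ejects 5. So w(7) = 5. P is now [[1, 2, 9], [4, 6], [8]].
Step i=6: Q has 6 at row 2, column 2; remove 6 from row 2 of P and reverse-bump: 6 enters row 1 and ejects 2. So w(6) = 2. P is now [[1, 6, 9], [4], [8]].
Step i=5: Q has 5 at row 3, column 1; remove 8 from row 3 of P and reverse-bump: 8 enters row 2 and ejects 4; 4 enters row 1 and ejects 1. So w(5) = 1. P is now [[4, 6, 9], [8]].
Step i=4: Q has 4 at row 2, column 1; remove 8 from row 2 of P and reverse-bump: 8 enters row 1 and ejects 6. So w(4) = 6. P is now [[4, 8, 9]].
Step i=3: Q has 3 at row 1, column 3; remove that cell from P, ejecting 9. So w(3) = 9. P is now [[4, 8]].
Step i=2: Q has 2 at row 1, column 2; remove that cell from P, ejecting 8. So w(2) = 8. P is now [[4]].
Step i=1: Q has 1 at row 1, column 1; remove that cell from P, ejecting 4. So w(1) = 4. P is now [].

So w = 4 8 9 6 1 2 5 3 7.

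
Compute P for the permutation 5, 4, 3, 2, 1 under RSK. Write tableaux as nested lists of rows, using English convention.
After inserting 5: P = [[5]].
After inserting 4: P = [[4], [5]].
After inserting 3: P = [[3], [4], [5]].
After inserting 2: P = [[2], [3], [4], [5]].
After inserting 1: P = [[1], [2], [3], [4], [5]].

So P = [[1], [2], [3], [4], [5]].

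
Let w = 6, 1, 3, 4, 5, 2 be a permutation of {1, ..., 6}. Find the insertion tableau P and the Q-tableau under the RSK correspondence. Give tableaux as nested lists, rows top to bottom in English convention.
P = [[1, 2, 4, 5], [3], [6]], Q = [[1, 3, 4, 5], [2], [6]]

Insert each entry of the permutation into P by Schensted row insertion, recording in Q the position of each new cell.

Insert 6: appended to row 1. P = [[6]].
Insert 1: 1 bumps 6 from row 1; 6 starts row 2. P = [[1], [6]].
Insert 3: appended to row 1. P = [[1, 3], [6]].
Insert 4: appended to row 1. P = [[1, 3, 4], [6]].
Insert 5: appended to row 1. P = [[1, 3, 4, 5], [6]].
Insert 2: 2 bumps 3 from row 1; 3 bumps 6 from row 2; 6 starts row 3. P = [[1, 2, 4, 5], [3], [6]].

So P = [[1, 2, 4, 5], [3], [6]], Q = [[1, 3, 4, 5], [2], [6]].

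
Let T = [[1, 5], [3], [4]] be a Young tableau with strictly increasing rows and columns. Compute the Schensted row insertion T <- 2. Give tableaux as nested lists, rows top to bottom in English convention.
In row 1, 2 replaces 5 (the leftmost entry greater than 2); 5 is bumped to row 2. 5 is appended to row 2. The new tableau is [[1, 2], [3, 5], [4]].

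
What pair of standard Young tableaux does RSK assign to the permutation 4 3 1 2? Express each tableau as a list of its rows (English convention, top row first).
Insert each entry of the permutation into P by Schensted row insertion, recording in Q the position of each new cell.

Insert 4: appended to row 1. P = [[4]].
Insert 3: 3 bumps 4 from row 1; 4 starts row 2. P = [[3], [4]].
Insert 1: 1 bumps 3 from row 1; 3 bumps 4 from row 2; 4 starts row 3. P = [[1], [3], [4]].
Insert 2: appended to row 1. P = [[1, 2], [3], [4]].

So P = [[1, 2], [3], [4]], Q = [[1, 4], [2], [3]].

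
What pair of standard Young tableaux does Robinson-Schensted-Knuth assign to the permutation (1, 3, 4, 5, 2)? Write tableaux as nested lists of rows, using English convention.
P = [[1, 2, 4, 5], [3]], Q = [[1, 2, 3, 4], [5]]

Insert each entry of the permutation into P by Schensted row insertion, recording in Q the position of each new cell.

Insert 1: appended to row 1. P = [[1]].
Insert 3: appended to row 1. P = [[1, 3]].
Insert 4: appended to row 1. P = [[1, 3, 4]].
Insert 5: appended to row 1. P = [[1, 3, 4, 5]].
Insert 2: 2 bumps 3 from row 1; 3 starts row 2. P = [[1, 2, 4, 5], [3]].

So P = [[1, 2, 4, 5], [3]], Q = [[1, 2, 3, 4], [5]].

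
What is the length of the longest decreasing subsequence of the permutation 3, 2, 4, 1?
3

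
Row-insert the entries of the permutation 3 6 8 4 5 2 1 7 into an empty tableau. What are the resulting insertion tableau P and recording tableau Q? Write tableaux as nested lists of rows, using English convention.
Insert each entry of the permutation into P by Schensted row insertion, recording in Q the position of each new cell.

Insert 3: appended to row 1. P = [[3]].
Insert 6: appended to row 1. P = [[3, 6]].
Insert 8: appended to row 1. P = [[3, 6, 8]].
Insert 4: 4 bumps 6 from row 1; 6 starts row 2. P = [[3, 4, 8], [6]].
Insert 5: 5 bumps 8 from row 1; 8 appends to row 2. P = [[3, 4, 5], [6, 8]].
Insert 2: 2 bumps 3 from row 1; 3 bumps 6 from row 2; 6 starts row 3. P = [[2, 4, 5], [3, 8], [6]].
Insert 1: 1 bumps 2 from row 1; 2 bumps 3 from row 2; 3 bumps 6 from row 3; 6 starts row 4. P = [[1, 4, 5], [2, 8], [3], [6]].
Insert 7: appended to row 1. P = [[1, 4, 5, 7], [2, 8], [3], [6]].

So P = [[1, 4, 5, 7], [2, 8], [3], [6]], Q = [[1, 2, 3, 8], [4, 5], [6], [7]].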